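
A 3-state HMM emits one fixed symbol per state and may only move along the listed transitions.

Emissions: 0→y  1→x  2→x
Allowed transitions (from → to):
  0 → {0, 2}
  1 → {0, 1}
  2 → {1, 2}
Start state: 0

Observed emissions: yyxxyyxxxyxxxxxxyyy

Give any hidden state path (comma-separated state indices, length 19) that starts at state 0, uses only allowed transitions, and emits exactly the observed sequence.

  0: obs=y cand={0} pick 0 [start]
  1: obs=y cand={0} pick 0 [0->0 ok]
  2: obs=x cand={1,2} pick 2 [0->2 ok]
  3: obs=x cand={1,2} pick 1 [2->1 ok]
  4: obs=y cand={0} pick 0 [1->0 ok]
  5: obs=y cand={0} pick 0 [0->0 ok]
  6: obs=x cand={1,2} pick 2 [0->2 ok]
  7: obs=x cand={1,2} pick 1 [2->1 ok]
  8: obs=x cand={1,2} pick 1 [1->1 ok]
  9: obs=y cand={0} pick 0 [1->0 ok]
  10: obs=x cand={1,2} pick 2 [0->2 ok]
  11: obs=x cand={1,2} pick 2 [2->2 ok]
  12: obs=x cand={1,2} pick 2 [2->2 ok]
  13: obs=x cand={1,2} pick 2 [2->2 ok]
  14: obs=x cand={1,2} pick 2 [2->2 ok]
  15: obs=x cand={1,2} pick 1 [2->1 ok]
  16: obs=y cand={0} pick 0 [1->0 ok]
  17: obs=y cand={0} pick 0 [0->0 ok]
  18: obs=y cand={0} pick 0 [0->0 ok]

0,0,2,1,0,0,2,1,1,0,2,2,2,2,2,1,0,0,0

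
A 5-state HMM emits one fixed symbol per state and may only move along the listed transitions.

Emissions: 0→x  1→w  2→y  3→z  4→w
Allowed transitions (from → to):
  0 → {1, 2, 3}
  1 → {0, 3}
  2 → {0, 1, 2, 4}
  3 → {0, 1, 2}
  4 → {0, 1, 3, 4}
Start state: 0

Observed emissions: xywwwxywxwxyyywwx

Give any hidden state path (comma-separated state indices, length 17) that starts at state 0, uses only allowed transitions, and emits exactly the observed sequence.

  t0 'x' -> {0}, take 0 (start)
  t1 'y' -> {2}, take 2 (0->2 ok)
  t2 'w' -> {1,4}, take 4 (2->4 ok)
  t3 'w' -> {1,4}, take 4 (4->4 ok)
  t4 'w' -> {1,4}, take 1 (4->1 ok)
  t5 'x' -> {0}, take 0 (1->0 ok)
  t6 'y' -> {2}, take 2 (0->2 ok)
  t7 'w' -> {1,4}, take 1 (2->1 ok)
  t8 'x' -> {0}, take 0 (1->0 ok)
  t9 'w' -> {1,4}, take 1 (0->1 ok)
  t10 'x' -> {0}, take 0 (1->0 ok)
  t11 'y' -> {2}, take 2 (0->2 ok)
  t12 'y' -> {2}, take 2 (2->2 ok)
  t13 'y' -> {2}, take 2 (2->2 ok)
  t14 'w' -> {1,4}, take 4 (2->4 ok)
  t15 'w' -> {1,4}, take 1 (4->1 ok)
  t16 'x' -> {0}, take 0 (1->0 ok)

0,2,4,4,1,0,2,1,0,1,0,2,2,2,4,1,0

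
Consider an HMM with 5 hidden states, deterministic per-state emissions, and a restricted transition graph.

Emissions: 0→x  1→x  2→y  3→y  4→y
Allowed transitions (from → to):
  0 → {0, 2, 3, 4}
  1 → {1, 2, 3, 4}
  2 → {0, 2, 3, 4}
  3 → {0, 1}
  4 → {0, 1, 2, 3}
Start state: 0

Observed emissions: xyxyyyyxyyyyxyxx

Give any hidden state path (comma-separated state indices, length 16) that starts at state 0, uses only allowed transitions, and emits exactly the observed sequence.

  [0] x  {0,1}  => 0  start
  [1] y  {2,3,4}  => 2  0->2 ok
  [2] x  {0,1}  => 0  2->0 ok
  [3] y  {2,3,4}  => 4  0->4 ok
  [4] y  {2,3,4}  => 2  4->2 ok
  [5] y  {2,3,4}  => 2  2->2 ok
  [6] y  {2,3,4}  => 3  2->3 ok
  [7] x  {0,1}  => 0  3->0 ok
  [8] y  {2,3,4}  => 2  0->2 ok
  [9] y  {2,3,4}  => 4  2->4 ok
  [10] y  {2,3,4}  => 2  4->2 ok
  [11] y  {2,3,4}  => 2  2->2 ok
  [12] x  {0,1}  => 0  2->0 ok
  [13] y  {2,3,4}  => 3  0->3 ok
  [14] x  {0,1}  => 0  3->0 ok
  [15] x  {0,1}  => 0  0->0 ok

0,2,0,4,2,2,3,0,2,4,2,2,0,3,0,0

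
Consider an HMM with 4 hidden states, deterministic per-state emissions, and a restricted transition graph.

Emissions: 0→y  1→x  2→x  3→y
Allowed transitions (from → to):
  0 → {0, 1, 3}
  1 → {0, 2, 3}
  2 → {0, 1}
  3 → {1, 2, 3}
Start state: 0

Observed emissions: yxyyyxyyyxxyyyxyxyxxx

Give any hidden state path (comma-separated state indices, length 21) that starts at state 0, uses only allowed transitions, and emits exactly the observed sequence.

  [0] y  {0,3}  => 0  start
  [1] x  {1,2}  => 1  0->1 ok
  [2] y  {0,3}  => 0  1->0 ok
  [3] y  {0,3}  => 3  0->3 ok
  [4] y  {0,3}  => 3  3->3 ok
  [5] x  {1,2}  => 2  3->2 ok
  [6] y  {0,3}  => 0  2->0 ok
  [7] y  {0,3}  => 0  0->0 ok
  [8] y  {0,3}  => 3  0->3 ok
  [9] x  {1,2}  => 2  3->2 ok
  [10] x  {1,2}  => 1  2->1 ok
  [11] y  {0,3}  => 0  1->0 ok
  [12] y  {0,3}  => 0  0->0 ok
  [13] y  {0,3}  => 3  0->3 ok
  [14] x  {1,2}  => 1  3->1 ok
  [15] y  {0,3}  => 3  1->3 ok
  [16] x  {1,2}  => 1  3->1 ok
  [17] y  {0,3}  => 3  1->3 ok
  [18] x  {1,2}  => 1  3->1 ok
  [19] x  {1,2}  => 2  1->2 ok
  [20] x  {1,2}  => 1  2->1 ok

0,1,0,3,3,2,0,0,3,2,1,0,0,3,1,3,1,3,1,2,1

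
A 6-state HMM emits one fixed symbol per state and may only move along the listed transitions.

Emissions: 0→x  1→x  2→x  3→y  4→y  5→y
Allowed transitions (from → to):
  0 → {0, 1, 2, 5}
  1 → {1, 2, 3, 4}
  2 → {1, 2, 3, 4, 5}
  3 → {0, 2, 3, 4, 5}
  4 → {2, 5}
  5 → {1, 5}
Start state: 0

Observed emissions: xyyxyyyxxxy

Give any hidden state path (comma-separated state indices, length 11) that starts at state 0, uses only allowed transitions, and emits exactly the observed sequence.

  [0] x  {0,1,2}  => 0  start
  [1] y  {3,4,5}  => 5  0->5 ok
  [2] y  {3,4,5}  => 5  5->5 ok
  [3] x  {0,1,2}  => 1  5->1 ok
  [4] y  {3,4,5}  => 3  1->3 ok
  [5] y  {3,4,5}  => 4  3->4 ok
  [6] y  {3,4,5}  => 5  4->5 ok
  [7] x  {0,1,2}  => 1  5->1 ok
  [8] x  {0,1,2}  => 1  1->1 ok
  [9] x  {0,1,2}  => 1  1->1 ok
  [10] y  {3,4,5}  => 3  1->3 ok

0,5,5,1,3,4,5,1,1,1,3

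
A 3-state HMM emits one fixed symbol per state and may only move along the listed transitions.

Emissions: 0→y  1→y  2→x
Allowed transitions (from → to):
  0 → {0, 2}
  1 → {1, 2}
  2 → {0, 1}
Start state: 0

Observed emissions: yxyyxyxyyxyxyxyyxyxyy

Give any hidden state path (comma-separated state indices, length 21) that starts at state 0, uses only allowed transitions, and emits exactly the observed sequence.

  0: obs=y cand={0,1} pick 0 [start]
  1: obs=x cand={2} pick 2 [0->2 ok]
  2: obs=y cand={0,1} pick 0 [2->0 ok]
  3: obs=y cand={0,1} pick 0 [0->0 ok]
  4: obs=x cand={2} pick 2 [0->2 ok]
  5: obs=y cand={0,1} pick 0 [2->0 ok]
  6: obs=x cand={2} pick 2 [0->2 ok]
  7: obs=y cand={0,1} pick 1 [2->1 ok]
  8: obs=y cand={0,1} pick 1 [1->1 ok]
  9: obs=x cand={2} pick 2 [1->2 ok]
  10: obs=y cand={0,1} pick 0 [2->0 ok]
  11: obs=x cand={2} pick 2 [0->2 ok]
  12: obs=y cand={0,1} pick 1 [2->1 ok]
  13: obs=x cand={2} pick 2 [1->2 ok]
  14: obs=y cand={0,1} pick 1 [2->1 ok]
  15: obs=y cand={0,1} pick 1 [1->1 ok]
  16: obs=x cand={2} pick 2 [1->2 ok]
  17: obs=y cand={0,1} pick 0 [2->0 ok]
  18: obs=x cand={2} pick 2 [0->2 ok]
  19: obs=y cand={0,1} pick 0 [2->0 ok]
  20: obs=y cand={0,1} pick 0 [0->0 ok]

0,2,0,0,2,0,2,1,1,2,0,2,1,2,1,1,2,0,2,0,0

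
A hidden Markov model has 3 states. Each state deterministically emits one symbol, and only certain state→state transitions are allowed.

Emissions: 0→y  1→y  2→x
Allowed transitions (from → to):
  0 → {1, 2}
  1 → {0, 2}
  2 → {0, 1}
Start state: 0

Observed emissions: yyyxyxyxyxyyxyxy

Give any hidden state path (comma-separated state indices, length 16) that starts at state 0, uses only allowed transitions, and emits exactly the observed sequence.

0,1,0,2,1,2,0,2,0,2,1,0,2,0,2,1

  pos 0: y in {0,1}, choose 0; start
  pos 1: y in {0,1}, choose 1; 0->1 ok
  pos 2: y in {0,1}, choose 0; 1->0 ok
  pos 3: x in {2}, choose 2; 0->2 ok
  pos 4: y in {0,1}, choose 1; 2->1 ok
  pos 5: x in {2}, choose 2; 1->2 ok
  pos 6: y in {0,1}, choose 0; 2->0 ok
  pos 7: x in {2}, choose 2; 0->2 ok
  pos 8: y in {0,1}, choose 0; 2->0 ok
  pos 9: x in {2}, choose 2; 0->2 ok
  pos 10: y in {0,1}, choose 1; 2->1 ok
  pos 11: y in {0,1}, choose 0; 1->0 ok
  pos 12: x in {2}, choose 2; 0->2 ok
  pos 13: y in {0,1}, choose 0; 2->0 ok
  pos 14: x in {2}, choose 2; 0->2 ok
  pos 15: y in {0,1}, choose 1; 2->1 ok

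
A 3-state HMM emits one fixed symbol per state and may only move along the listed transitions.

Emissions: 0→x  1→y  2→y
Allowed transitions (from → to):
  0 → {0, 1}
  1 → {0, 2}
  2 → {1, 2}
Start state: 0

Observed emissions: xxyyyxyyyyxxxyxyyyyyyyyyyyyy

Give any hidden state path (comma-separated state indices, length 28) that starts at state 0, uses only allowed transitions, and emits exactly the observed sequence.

0,0,1,2,1,0,1,2,2,1,0,0,0,1,0,1,2,1,2,2,1,2,1,2,2,2,1,2

  0: obs=x cand={0} pick 0 [start]
  1: obs=x cand={0} pick 0 [0->0 ok]
  2: obs=y cand={1,2} pick 1 [0->1 ok]
  3: obs=y cand={1,2} pick 2 [1->2 ok]
  4: obs=y cand={1,2} pick 1 [2->1 ok]
  5: obs=x cand={0} pick 0 [1->0 ok]
  6: obs=y cand={1,2} pick 1 [0->1 ok]
  7: obs=y cand={1,2} pick 2 [1->2 ok]
  8: obs=y cand={1,2} pick 2 [2->2 ok]
  9: obs=y cand={1,2} pick 1 [2->1 ok]
  10: obs=x cand={0} pick 0 [1->0 ok]
  11: obs=x cand={0} pick 0 [0->0 ok]
  12: obs=x cand={0} pick 0 [0->0 ok]
  13: obs=y cand={1,2} pick 1 [0->1 ok]
  14: obs=x cand={0} pick 0 [1->0 ok]
  15: obs=y cand={1,2} pick 1 [0->1 ok]
  16: obs=y cand={1,2} pick 2 [1->2 ok]
  17: obs=y cand={1,2} pick 1 [2->1 ok]
  18: obs=y cand={1,2} pick 2 [1->2 ok]
  19: obs=y cand={1,2} pick 2 [2->2 ok]
  20: obs=y cand={1,2} pick 1 [2->1 ok]
  21: obs=y cand={1,2} pick 2 [1->2 ok]
  22: obs=y cand={1,2} pick 1 [2->1 ok]
  23: obs=y cand={1,2} pick 2 [1->2 ok]
  24: obs=y cand={1,2} pick 2 [2->2 ok]
  25: obs=y cand={1,2} pick 2 [2->2 ok]
  26: obs=y cand={1,2} pick 1 [2->1 ok]
  27: obs=y cand={1,2} pick 2 [1->2 ok]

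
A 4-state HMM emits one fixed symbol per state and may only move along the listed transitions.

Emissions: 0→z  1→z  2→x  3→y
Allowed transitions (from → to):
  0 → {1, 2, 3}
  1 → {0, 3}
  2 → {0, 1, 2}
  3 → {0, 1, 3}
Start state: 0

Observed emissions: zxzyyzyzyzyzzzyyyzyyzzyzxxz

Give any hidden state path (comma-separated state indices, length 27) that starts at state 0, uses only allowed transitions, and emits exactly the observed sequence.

0,2,0,3,3,1,3,0,3,0,3,0,1,0,3,3,3,1,3,3,0,1,3,0,2,2,0

  0: obs=z cand={0,1} pick 0 [start]
  1: obs=x cand={2} pick 2 [0->2 ok]
  2: obs=z cand={0,1} pick 0 [2->0 ok]
  3: obs=y cand={3} pick 3 [0->3 ok]
  4: obs=y cand={3} pick 3 [3->3 ok]
  5: obs=z cand={0,1} pick 1 [3->1 ok]
  6: obs=y cand={3} pick 3 [1->3 ok]
  7: obs=z cand={0,1} pick 0 [3->0 ok]
  8: obs=y cand={3} pick 3 [0->3 ok]
  9: obs=z cand={0,1} pick 0 [3->0 ok]
  10: obs=y cand={3} pick 3 [0->3 ok]
  11: obs=z cand={0,1} pick 0 [3->0 ok]
  12: obs=z cand={0,1} pick 1 [0->1 ok]
  13: obs=z cand={0,1} pick 0 [1->0 ok]
  14: obs=y cand={3} pick 3 [0->3 ok]
  15: obs=y cand={3} pick 3 [3->3 ok]
  16: obs=y cand={3} pick 3 [3->3 ok]
  17: obs=z cand={0,1} pick 1 [3->1 ok]
  18: obs=y cand={3} pick 3 [1->3 ok]
  19: obs=y cand={3} pick 3 [3->3 ok]
  20: obs=z cand={0,1} pick 0 [3->0 ok]
  21: obs=z cand={0,1} pick 1 [0->1 ok]
  22: obs=y cand={3} pick 3 [1->3 ok]
  23: obs=z cand={0,1} pick 0 [3->0 ok]
  24: obs=x cand={2} pick 2 [0->2 ok]
  25: obs=x cand={2} pick 2 [2->2 ok]
  26: obs=z cand={0,1} pick 0 [2->0 ok]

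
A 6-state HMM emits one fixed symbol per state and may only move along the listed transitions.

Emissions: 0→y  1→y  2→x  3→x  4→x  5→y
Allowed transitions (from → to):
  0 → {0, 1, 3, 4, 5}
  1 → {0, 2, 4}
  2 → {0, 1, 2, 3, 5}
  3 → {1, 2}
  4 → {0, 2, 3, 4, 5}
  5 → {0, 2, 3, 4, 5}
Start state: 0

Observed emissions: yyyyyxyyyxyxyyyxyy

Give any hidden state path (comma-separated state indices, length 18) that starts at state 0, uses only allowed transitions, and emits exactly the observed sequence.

0,0,5,0,0,3,1,0,1,4,5,2,1,0,5,3,1,0

  t0 'y' -> {0,1,5}, take 0 (start)
  t1 'y' -> {0,1,5}, take 0 (0->0 ok)
  t2 'y' -> {0,1,5}, take 5 (0->5 ok)
  t3 'y' -> {0,1,5}, take 0 (5->0 ok)
  t4 'y' -> {0,1,5}, take 0 (0->0 ok)
  t5 'x' -> {2,3,4}, take 3 (0->3 ok)
  t6 'y' -> {0,1,5}, take 1 (3->1 ok)
  t7 'y' -> {0,1,5}, take 0 (1->0 ok)
  t8 'y' -> {0,1,5}, take 1 (0->1 ok)
  t9 'x' -> {2,3,4}, take 4 (1->4 ok)
  t10 'y' -> {0,1,5}, take 5 (4->5 ok)
  t11 'x' -> {2,3,4}, take 2 (5->2 ok)
  t12 'y' -> {0,1,5}, take 1 (2->1 ok)
  t13 'y' -> {0,1,5}, take 0 (1->0 ok)
  t14 'y' -> {0,1,5}, take 5 (0->5 ok)
  t15 'x' -> {2,3,4}, take 3 (5->3 ok)
  t16 'y' -> {0,1,5}, take 1 (3->1 ok)
  t17 'y' -> {0,1,5}, take 0 (1->0 ok)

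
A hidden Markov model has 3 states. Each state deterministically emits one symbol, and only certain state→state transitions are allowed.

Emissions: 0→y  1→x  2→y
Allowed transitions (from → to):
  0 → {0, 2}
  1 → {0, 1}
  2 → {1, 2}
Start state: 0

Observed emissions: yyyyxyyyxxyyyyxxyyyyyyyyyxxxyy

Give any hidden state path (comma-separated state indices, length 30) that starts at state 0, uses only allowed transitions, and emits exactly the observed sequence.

  0: obs=y cand={0,2} pick 0 [start]
  1: obs=y cand={0,2} pick 0 [0->0 ok]
  2: obs=y cand={0,2} pick 0 [0->0 ok]
  3: obs=y cand={0,2} pick 2 [0->2 ok]
  4: obs=x cand={1} pick 1 [2->1 ok]
  5: obs=y cand={0,2} pick 0 [1->0 ok]
  6: obs=y cand={0,2} pick 2 [0->2 ok]
  7: obs=y cand={0,2} pick 2 [2->2 ok]
  8: obs=x cand={1} pick 1 [2->1 ok]
  9: obs=x cand={1} pick 1 [1->1 ok]
  10: obs=y cand={0,2} pick 0 [1->0 ok]
  11: obs=y cand={0,2} pick 0 [0->0 ok]
  12: obs=y cand={0,2} pick 0 [0->0 ok]
  13: obs=y cand={0,2} pick 2 [0->2 ok]
  14: obs=x cand={1} pick 1 [2->1 ok]
  15: obs=x cand={1} pick 1 [1->1 ok]
  16: obs=y cand={0,2} pick 0 [1->0 ok]
  17: obs=y cand={0,2} pick 0 [0->0 ok]
  18: obs=y cand={0,2} pick 0 [0->0 ok]
  19: obs=y cand={0,2} pick 0 [0->0 ok]
  20: obs=y cand={0,2} pick 2 [0->2 ok]
  21: obs=y cand={0,2} pick 2 [2->2 ok]
  22: obs=y cand={0,2} pick 2 [2->2 ok]
  23: obs=y cand={0,2} pick 2 [2->2 ok]
  24: obs=y cand={0,2} pick 2 [2->2 ok]
  25: obs=x cand={1} pick 1 [2->1 ok]
  26: obs=x cand={1} pick 1 [1->1 ok]
  27: obs=x cand={1} pick 1 [1->1 ok]
  28: obs=y cand={0,2} pick 0 [1->0 ok]
  29: obs=y cand={0,2} pick 0 [0->0 ok]

0,0,0,2,1,0,2,2,1,1,0,0,0,2,1,1,0,0,0,0,2,2,2,2,2,1,1,1,0,0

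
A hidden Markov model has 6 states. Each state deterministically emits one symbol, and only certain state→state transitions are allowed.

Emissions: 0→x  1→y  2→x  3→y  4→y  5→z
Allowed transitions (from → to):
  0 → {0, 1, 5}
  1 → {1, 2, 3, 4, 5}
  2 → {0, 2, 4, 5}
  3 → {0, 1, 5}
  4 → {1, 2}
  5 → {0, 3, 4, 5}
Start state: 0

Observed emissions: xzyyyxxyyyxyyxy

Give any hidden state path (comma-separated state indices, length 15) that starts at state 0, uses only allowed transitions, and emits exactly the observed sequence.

  pos 0: x in {0,2}, choose 0; start
  pos 1: z in {5}, choose 5; 0->5 ok
  pos 2: y in {1,3,4}, choose 4; 5->4 ok
  pos 3: y in {1,3,4}, choose 1; 4->1 ok
  pos 4: y in {1,3,4}, choose 4; 1->4 ok
  pos 5: x in {0,2}, choose 2; 4->2 ok
  pos 6: x in {0,2}, choose 0; 2->0 ok
  pos 7: y in {1,3,4}, choose 1; 0->1 ok
  pos 8: y in {1,3,4}, choose 1; 1->1 ok
  pos 9: y in {1,3,4}, choose 1; 1->1 ok
  pos 10: x in {0,2}, choose 2; 1->2 ok
  pos 11: y in {1,3,4}, choose 4; 2->4 ok
  pos 12: y in {1,3,4}, choose 1; 4->1 ok
  pos 13: x in {0,2}, choose 2; 1->2 ok
  pos 14: y in {1,3,4}, choose 4; 2->4 ok

0,5,4,1,4,2,0,1,1,1,2,4,1,2,4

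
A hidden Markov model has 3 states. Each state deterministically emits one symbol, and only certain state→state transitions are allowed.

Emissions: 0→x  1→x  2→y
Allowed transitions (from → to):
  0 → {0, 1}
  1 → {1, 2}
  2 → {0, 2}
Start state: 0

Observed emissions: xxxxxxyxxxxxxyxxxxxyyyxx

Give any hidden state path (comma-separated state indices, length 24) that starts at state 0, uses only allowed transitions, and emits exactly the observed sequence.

  t0 'x' -> {0,1}, take 0 (start)
  t1 'x' -> {0,1}, take 0 (0->0 ok)
  t2 'x' -> {0,1}, take 1 (0->1 ok)
  t3 'x' -> {0,1}, take 1 (1->1 ok)
  t4 'x' -> {0,1}, take 1 (1->1 ok)
  t5 'x' -> {0,1}, take 1 (1->1 ok)
  t6 'y' -> {2}, take 2 (1->2 ok)
  t7 'x' -> {0,1}, take 0 (2->0 ok)
  t8 'x' -> {0,1}, take 0 (0->0 ok)
  t9 'x' -> {0,1}, take 0 (0->0 ok)
  t10 'x' -> {0,1}, take 0 (0->0 ok)
  t11 'x' -> {0,1}, take 1 (0->1 ok)
  t12 'x' -> {0,1}, take 1 (1->1 ok)
  t13 'y' -> {2}, take 2 (1->2 ok)
  t14 'x' -> {0,1}, take 0 (2->0 ok)
  t15 'x' -> {0,1}, take 0 (0->0 ok)
  t16 'x' -> {0,1}, take 0 (0->0 ok)
  t17 'x' -> {0,1}, take 0 (0->0 ok)
  t18 'x' -> {0,1}, take 1 (0->1 ok)
  t19 'y' -> {2}, take 2 (1->2 ok)
  t20 'y' -> {2}, take 2 (2->2 ok)
  t21 'y' -> {2}, take 2 (2->2 ok)
  t22 'x' -> {0,1}, take 0 (2->0 ok)
  t23 'x' -> {0,1}, take 0 (0->0 ok)

0,0,1,1,1,1,2,0,0,0,0,1,1,2,0,0,0,0,1,2,2,2,0,0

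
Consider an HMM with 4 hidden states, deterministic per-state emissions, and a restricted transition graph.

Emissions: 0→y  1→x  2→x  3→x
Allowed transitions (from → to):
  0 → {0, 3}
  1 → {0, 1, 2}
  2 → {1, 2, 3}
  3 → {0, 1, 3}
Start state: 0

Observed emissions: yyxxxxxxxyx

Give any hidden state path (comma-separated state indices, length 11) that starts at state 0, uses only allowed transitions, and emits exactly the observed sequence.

0,0,3,3,1,2,1,2,3,0,3

  [0] y  {0}  => 0  start
  [1] y  {0}  => 0  0->0 ok
  [2] x  {1,2,3}  => 3  0->3 ok
  [3] x  {1,2,3}  => 3  3->3 ok
  [4] x  {1,2,3}  => 1  3->1 ok
  [5] x  {1,2,3}  => 2  1->2 ok
  [6] x  {1,2,3}  => 1  2->1 ok
  [7] x  {1,2,3}  => 2  1->2 ok
  [8] x  {1,2,3}  => 3  2->3 ok
  [9] y  {0}  => 0  3->0 ok
  [10] x  {1,2,3}  => 3  0->3 ok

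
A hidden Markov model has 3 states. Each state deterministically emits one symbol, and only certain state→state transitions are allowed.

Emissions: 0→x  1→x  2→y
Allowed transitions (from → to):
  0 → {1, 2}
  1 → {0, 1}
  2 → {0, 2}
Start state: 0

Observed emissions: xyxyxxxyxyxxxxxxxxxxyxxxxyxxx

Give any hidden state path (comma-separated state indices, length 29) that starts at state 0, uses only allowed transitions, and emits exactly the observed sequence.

0,2,0,2,0,1,0,2,0,2,0,1,1,0,1,1,1,1,1,0,2,0,1,1,0,2,0,1,0

  [0] x  {0,1}  => 0  start
  [1] y  {2}  => 2  0->2 ok
  [2] x  {0,1}  => 0  2->0 ok
  [3] y  {2}  => 2  0->2 ok
  [4] x  {0,1}  => 0  2->0 ok
  [5] x  {0,1}  => 1  0->1 ok
  [6] x  {0,1}  => 0  1->0 ok
  [7] y  {2}  => 2  0->2 ok
  [8] x  {0,1}  => 0  2->0 ok
  [9] y  {2}  => 2  0->2 ok
  [10] x  {0,1}  => 0  2->0 ok
  [11] x  {0,1}  => 1  0->1 ok
  [12] x  {0,1}  => 1  1->1 ok
  [13] x  {0,1}  => 0  1->0 ok
  [14] x  {0,1}  => 1  0->1 ok
  [15] x  {0,1}  => 1  1->1 ok
  [16] x  {0,1}  => 1  1->1 ok
  [17] x  {0,1}  => 1  1->1 ok
  [18] x  {0,1}  => 1  1->1 ok
  [19] x  {0,1}  => 0  1->0 ok
  [20] y  {2}  => 2  0->2 ok
  [21] x  {0,1}  => 0  2->0 ok
  [22] x  {0,1}  => 1  0->1 ok
  [23] x  {0,1}  => 1  1->1 ok
  [24] x  {0,1}  => 0  1->0 ok
  [25] y  {2}  => 2  0->2 ok
  [26] x  {0,1}  => 0  2->0 ok
  [27] x  {0,1}  => 1  0->1 ok
  [28] x  {0,1}  => 0  1->0 ok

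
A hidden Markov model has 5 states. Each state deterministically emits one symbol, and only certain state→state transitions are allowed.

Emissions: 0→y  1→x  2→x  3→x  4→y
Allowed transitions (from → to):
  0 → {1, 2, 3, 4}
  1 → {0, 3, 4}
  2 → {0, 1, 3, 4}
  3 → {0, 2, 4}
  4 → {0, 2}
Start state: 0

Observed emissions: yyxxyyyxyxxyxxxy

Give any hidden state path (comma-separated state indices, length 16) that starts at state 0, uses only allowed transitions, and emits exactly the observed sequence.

  0: obs=y cand={0,4} pick 0 [start]
  1: obs=y cand={0,4} pick 4 [0->4 ok]
  2: obs=x cand={1,2,3} pick 2 [4->2 ok]
  3: obs=x cand={1,2,3} pick 1 [2->1 ok]
  4: obs=y cand={0,4} pick 0 [1->0 ok]
  5: obs=y cand={0,4} pick 4 [0->4 ok]
  6: obs=y cand={0,4} pick 0 [4->0 ok]
  7: obs=x cand={1,2,3} pick 3 [0->3 ok]
  8: obs=y cand={0,4} pick 4 [3->4 ok]
  9: obs=x cand={1,2,3} pick 2 [4->2 ok]
  10: obs=x cand={1,2,3} pick 3 [2->3 ok]
  11: obs=y cand={0,4} pick 0 [3->0 ok]
  12: obs=x cand={1,2,3} pick 2 [0->2 ok]
  13: obs=x cand={1,2,3} pick 3 [2->3 ok]
  14: obs=x cand={1,2,3} pick 2 [3->2 ok]
  15: obs=y cand={0,4} pick 4 [2->4 ok]

0,4,2,1,0,4,0,3,4,2,3,0,2,3,2,4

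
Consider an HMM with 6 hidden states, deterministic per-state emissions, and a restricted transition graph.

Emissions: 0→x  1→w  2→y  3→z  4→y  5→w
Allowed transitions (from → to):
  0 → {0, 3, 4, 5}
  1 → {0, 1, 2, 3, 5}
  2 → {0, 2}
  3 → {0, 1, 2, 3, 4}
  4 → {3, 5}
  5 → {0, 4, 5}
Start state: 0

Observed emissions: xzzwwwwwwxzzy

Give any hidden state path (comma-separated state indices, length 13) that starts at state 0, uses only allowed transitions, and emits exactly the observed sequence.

  t0 'x' -> {0}, take 0 (start)
  t1 'z' -> {3}, take 3 (0->3 ok)
  t2 'z' -> {3}, take 3 (3->3 ok)
  t3 'w' -> {1,5}, take 1 (3->1 ok)
  t4 'w' -> {1,5}, take 1 (1->1 ok)
  t5 'w' -> {1,5}, take 1 (1->1 ok)
  t6 'w' -> {1,5}, take 5 (1->5 ok)
  t7 'w' -> {1,5}, take 5 (5->5 ok)
  t8 'w' -> {1,5}, take 5 (5->5 ok)
  t9 'x' -> {0}, take 0 (5->0 ok)
  t10 'z' -> {3}, take 3 (0->3 ok)
  t11 'z' -> {3}, take 3 (3->3 ok)
  t12 'y' -> {2,4}, take 2 (3->2 ok)

0,3,3,1,1,1,5,5,5,0,3,3,2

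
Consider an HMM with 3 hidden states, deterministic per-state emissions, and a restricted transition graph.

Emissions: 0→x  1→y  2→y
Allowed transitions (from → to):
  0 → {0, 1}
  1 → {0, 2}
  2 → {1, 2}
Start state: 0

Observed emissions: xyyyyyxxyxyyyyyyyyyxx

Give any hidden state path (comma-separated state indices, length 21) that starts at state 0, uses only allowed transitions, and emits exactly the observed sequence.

  [0] x  {0}  => 0  start
  [1] y  {1,2}  => 1  0->1 ok
  [2] y  {1,2}  => 2  1->2 ok
  [3] y  {1,2}  => 2  2->2 ok
  [4] y  {1,2}  => 2  2->2 ok
  [5] y  {1,2}  => 1  2->1 ok
  [6] x  {0}  => 0  1->0 ok
  [7] x  {0}  => 0  0->0 ok
  [8] y  {1,2}  => 1  0->1 ok
  [9] x  {0}  => 0  1->0 ok
  [10] y  {1,2}  => 1  0->1 ok
  [11] y  {1,2}  => 2  1->2 ok
  [12] y  {1,2}  => 2  2->2 ok
  [13] y  {1,2}  => 2  2->2 ok
  [14] y  {1,2}  => 1  2->1 ok
  [15] y  {1,2}  => 2  1->2 ok
  [16] y  {1,2}  => 1  2->1 ok
  [17] y  {1,2}  => 2  1->2 ok
  [18] y  {1,2}  => 1  2->1 ok
  [19] x  {0}  => 0  1->0 ok
  [20] x  {0}  => 0  0->0 ok

0,1,2,2,2,1,0,0,1,0,1,2,2,2,1,2,1,2,1,0,0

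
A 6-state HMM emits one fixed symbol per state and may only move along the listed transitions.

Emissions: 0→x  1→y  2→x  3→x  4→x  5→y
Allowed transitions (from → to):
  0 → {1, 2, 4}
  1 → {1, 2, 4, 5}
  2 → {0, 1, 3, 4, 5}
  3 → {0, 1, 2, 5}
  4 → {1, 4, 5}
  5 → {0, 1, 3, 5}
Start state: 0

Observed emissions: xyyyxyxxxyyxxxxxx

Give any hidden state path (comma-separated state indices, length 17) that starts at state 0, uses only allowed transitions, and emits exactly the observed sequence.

0,1,1,5,3,1,2,0,2,5,1,2,3,0,2,0,2

  [0] x  {0,2,3,4}  => 0  start
  [1] y  {1,5}  => 1  0->1 ok
  [2] y  {1,5}  => 1  1->1 ok
  [3] y  {1,5}  => 5  1->5 ok
  [4] x  {0,2,3,4}  => 3  5->3 ok
  [5] y  {1,5}  => 1  3->1 ok
  [6] x  {0,2,3,4}  => 2  1->2 ok
  [7] x  {0,2,3,4}  => 0  2->0 ok
  [8] x  {0,2,3,4}  => 2  0->2 ok
  [9] y  {1,5}  => 5  2->5 ok
  [10] y  {1,5}  => 1  5->1 ok
  [11] x  {0,2,3,4}  => 2  1->2 ok
  [12] x  {0,2,3,4}  => 3  2->3 ok
  [13] x  {0,2,3,4}  => 0  3->0 ok
  [14] x  {0,2,3,4}  => 2  0->2 ok
  [15] x  {0,2,3,4}  => 0  2->0 ok
  [16] x  {0,2,3,4}  => 2  0->2 ok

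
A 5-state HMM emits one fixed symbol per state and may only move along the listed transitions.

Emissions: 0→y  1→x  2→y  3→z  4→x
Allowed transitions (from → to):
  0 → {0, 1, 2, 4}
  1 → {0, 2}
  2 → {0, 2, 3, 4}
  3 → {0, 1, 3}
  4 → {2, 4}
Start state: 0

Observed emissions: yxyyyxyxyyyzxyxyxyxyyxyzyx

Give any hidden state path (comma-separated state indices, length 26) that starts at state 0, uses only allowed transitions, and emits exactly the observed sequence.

0,4,2,2,0,4,2,4,2,2,2,3,1,0,1,0,1,0,4,2,0,4,2,3,0,4

  0: obs=y cand={0,2} pick 0 [start]
  1: obs=x cand={1,4} pick 4 [0->4 ok]
  2: obs=y cand={0,2} pick 2 [4->2 ok]
  3: obs=y cand={0,2} pick 2 [2->2 ok]
  4: obs=y cand={0,2} pick 0 [2->0 ok]
  5: obs=x cand={1,4} pick 4 [0->4 ok]
  6: obs=y cand={0,2} pick 2 [4->2 ok]
  7: obs=x cand={1,4} pick 4 [2->4 ok]
  8: obs=y cand={0,2} pick 2 [4->2 ok]
  9: obs=y cand={0,2} pick 2 [2->2 ok]
  10: obs=y cand={0,2} pick 2 [2->2 ok]
  11: obs=z cand={3} pick 3 [2->3 ok]
  12: obs=x cand={1,4} pick 1 [3->1 ok]
  13: obs=y cand={0,2} pick 0 [1->0 ok]
  14: obs=x cand={1,4} pick 1 [0->1 ok]
  15: obs=y cand={0,2} pick 0 [1->0 ok]
  16: obs=x cand={1,4} pick 1 [0->1 ok]
  17: obs=y cand={0,2} pick 0 [1->0 ok]
  18: obs=x cand={1,4} pick 4 [0->4 ok]
  19: obs=y cand={0,2} pick 2 [4->2 ok]
  20: obs=y cand={0,2} pick 0 [2->0 ok]
  21: obs=x cand={1,4} pick 4 [0->4 ok]
  22: obs=y cand={0,2} pick 2 [4->2 ok]
  23: obs=z cand={3} pick 3 [2->3 ok]
  24: obs=y cand={0,2} pick 0 [3->0 ok]
  25: obs=x cand={1,4} pick 4 [0->4 ok]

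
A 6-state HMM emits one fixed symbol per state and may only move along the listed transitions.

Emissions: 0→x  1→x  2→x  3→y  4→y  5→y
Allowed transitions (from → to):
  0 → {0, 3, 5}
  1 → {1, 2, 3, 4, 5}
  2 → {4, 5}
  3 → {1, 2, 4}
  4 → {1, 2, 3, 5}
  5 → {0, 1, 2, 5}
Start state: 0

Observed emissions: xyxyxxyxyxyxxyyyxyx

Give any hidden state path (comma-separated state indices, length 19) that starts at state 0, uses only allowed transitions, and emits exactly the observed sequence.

  [0] x  {0,1,2}  => 0  start
  [1] y  {3,4,5}  => 5  0->5 ok
  [2] x  {0,1,2}  => 2  5->2 ok
  [3] y  {3,4,5}  => 4  2->4 ok
  [4] x  {0,1,2}  => 1  4->1 ok
  [5] x  {0,1,2}  => 2  1->2 ok
  [6] y  {3,4,5}  => 4  2->4 ok
  [7] x  {0,1,2}  => 1  4->1 ok
  [8] y  {3,4,5}  => 3  1->3 ok
  [9] x  {0,1,2}  => 1  3->1 ok
  [10] y  {3,4,5}  => 3  1->3 ok
  [11] x  {0,1,2}  => 1  3->1 ok
  [12] x  {0,1,2}  => 1  1->1 ok
  [13] y  {3,4,5}  => 3  1->3 ok
  [14] y  {3,4,5}  => 4  3->4 ok
  [15] y  {3,4,5}  => 3  4->3 ok
  [16] x  {0,1,2}  => 2  3->2 ok
  [17] y  {3,4,5}  => 4  2->4 ok
  [18] x  {0,1,2}  => 1  4->1 ok

0,5,2,4,1,2,4,1,3,1,3,1,1,3,4,3,2,4,1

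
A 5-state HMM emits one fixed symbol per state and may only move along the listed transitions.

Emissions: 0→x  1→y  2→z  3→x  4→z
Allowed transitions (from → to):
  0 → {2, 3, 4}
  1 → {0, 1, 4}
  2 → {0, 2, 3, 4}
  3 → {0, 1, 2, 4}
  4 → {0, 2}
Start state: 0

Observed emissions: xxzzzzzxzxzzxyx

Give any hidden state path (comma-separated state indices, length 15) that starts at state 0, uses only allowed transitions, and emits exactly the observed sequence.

0,3,2,4,2,2,4,0,2,3,4,2,3,1,0

  0: obs=x cand={0,3} pick 0 [start]
  1: obs=x cand={0,3} pick 3 [0->3 ok]
  2: obs=z cand={2,4} pick 2 [3->2 ok]
  3: obs=z cand={2,4} pick 4 [2->4 ok]
  4: obs=z cand={2,4} pick 2 [4->2 ok]
  5: obs=z cand={2,4} pick 2 [2->2 ok]
  6: obs=z cand={2,4} pick 4 [2->4 ok]
  7: obs=x cand={0,3} pick 0 [4->0 ok]
  8: obs=z cand={2,4} pick 2 [0->2 ok]
  9: obs=x cand={0,3} pick 3 [2->3 ok]
  10: obs=z cand={2,4} pick 4 [3->4 ok]
  11: obs=z cand={2,4} pick 2 [4->2 ok]
  12: obs=x cand={0,3} pick 3 [2->3 ok]
  13: obs=y cand={1} pick 1 [3->1 ok]
  14: obs=x cand={0,3} pick 0 [1->0 ok]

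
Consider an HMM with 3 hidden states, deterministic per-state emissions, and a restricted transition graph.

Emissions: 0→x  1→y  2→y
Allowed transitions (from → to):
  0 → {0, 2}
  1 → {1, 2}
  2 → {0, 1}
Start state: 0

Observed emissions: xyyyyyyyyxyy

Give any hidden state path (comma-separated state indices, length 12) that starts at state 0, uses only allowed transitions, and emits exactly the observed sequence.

0,2,1,1,2,1,1,1,2,0,2,1

  t0 'x' -> {0}, take 0 (start)
  t1 'y' -> {1,2}, take 2 (0->2 ok)
  t2 'y' -> {1,2}, take 1 (2->1 ok)
  t3 'y' -> {1,2}, take 1 (1->1 ok)
  t4 'y' -> {1,2}, take 2 (1->2 ok)
  t5 'y' -> {1,2}, take 1 (2->1 ok)
  t6 'y' -> {1,2}, take 1 (1->1 ok)
  t7 'y' -> {1,2}, take 1 (1->1 ok)
  t8 'y' -> {1,2}, take 2 (1->2 ok)
  t9 'x' -> {0}, take 0 (2->0 ok)
  t10 'y' -> {1,2}, take 2 (0->2 ok)
  t11 'y' -> {1,2}, take 1 (2->1 ok)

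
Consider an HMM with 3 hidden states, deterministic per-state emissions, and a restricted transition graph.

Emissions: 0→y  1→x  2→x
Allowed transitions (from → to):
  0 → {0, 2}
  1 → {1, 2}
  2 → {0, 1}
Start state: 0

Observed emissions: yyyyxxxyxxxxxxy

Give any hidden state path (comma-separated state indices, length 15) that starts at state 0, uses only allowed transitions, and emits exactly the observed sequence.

0,0,0,0,2,1,2,0,2,1,1,1,1,2,0

  [0] y  {0}  => 0  start
  [1] y  {0}  => 0  0->0 ok
  [2] y  {0}  => 0  0->0 ok
  [3] y  {0}  => 0  0->0 ok
  [4] x  {1,2}  => 2  0->2 ok
  [5] x  {1,2}  => 1  2->1 ok
  [6] x  {1,2}  => 2  1->2 ok
  [7] y  {0}  => 0  2->0 ok
  [8] x  {1,2}  => 2  0->2 ok
  [9] x  {1,2}  => 1  2->1 ok
  [10] x  {1,2}  => 1  1->1 ok
  [11] x  {1,2}  => 1  1->1 ok
  [12] x  {1,2}  => 1  1->1 ok
  [13] x  {1,2}  => 2  1->2 ok
  [14] y  {0}  => 0  2->0 ok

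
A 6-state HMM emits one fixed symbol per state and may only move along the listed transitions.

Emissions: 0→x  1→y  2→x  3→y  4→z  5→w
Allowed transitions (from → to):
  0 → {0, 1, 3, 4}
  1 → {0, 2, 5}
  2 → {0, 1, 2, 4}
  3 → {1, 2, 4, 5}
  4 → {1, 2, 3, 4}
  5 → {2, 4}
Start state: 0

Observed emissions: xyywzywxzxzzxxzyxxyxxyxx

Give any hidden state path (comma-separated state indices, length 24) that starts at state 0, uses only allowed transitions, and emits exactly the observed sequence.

0,3,1,5,4,1,5,2,4,2,4,4,2,2,4,1,2,0,1,0,0,1,2,2

  0: obs=x cand={0,2} pick 0 [start]
  1: obs=y cand={1,3} pick 3 [0->3 ok]
  2: obs=y cand={1,3} pick 1 [3->1 ok]
  3: obs=w cand={5} pick 5 [1->5 ok]
  4: obs=z cand={4} pick 4 [5->4 ok]
  5: obs=y cand={1,3} pick 1 [4->1 ok]
  6: obs=w cand={5} pick 5 [1->5 ok]
  7: obs=x cand={0,2} pick 2 [5->2 ok]
  8: obs=z cand={4} pick 4 [2->4 ok]
  9: obs=x cand={0,2} pick 2 [4->2 ok]
  10: obs=z cand={4} pick 4 [2->4 ok]
  11: obs=z cand={4} pick 4 [4->4 ok]
  12: obs=x cand={0,2} pick 2 [4->2 ok]
  13: obs=x cand={0,2} pick 2 [2->2 ok]
  14: obs=z cand={4} pick 4 [2->4 ok]
  15: obs=y cand={1,3} pick 1 [4->1 ok]
  16: obs=x cand={0,2} pick 2 [1->2 ok]
  17: obs=x cand={0,2} pick 0 [2->0 ok]
  18: obs=y cand={1,3} pick 1 [0->1 ok]
  19: obs=x cand={0,2} pick 0 [1->0 ok]
  20: obs=x cand={0,2} pick 0 [0->0 ok]
  21: obs=y cand={1,3} pick 1 [0->1 ok]
  22: obs=x cand={0,2} pick 2 [1->2 ok]
  23: obs=x cand={0,2} pick 2 [2->2 ok]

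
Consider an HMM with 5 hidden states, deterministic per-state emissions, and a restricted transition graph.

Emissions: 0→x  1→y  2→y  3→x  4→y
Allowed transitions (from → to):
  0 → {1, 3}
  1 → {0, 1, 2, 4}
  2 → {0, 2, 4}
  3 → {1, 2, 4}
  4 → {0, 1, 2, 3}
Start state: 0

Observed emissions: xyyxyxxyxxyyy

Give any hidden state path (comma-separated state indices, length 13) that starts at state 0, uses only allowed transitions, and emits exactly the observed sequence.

  0: obs=x cand={0,3} pick 0 [start]
  1: obs=y cand={1,2,4} pick 1 [0->1 ok]
  2: obs=y cand={1,2,4} pick 4 [1->4 ok]
  3: obs=x cand={0,3} pick 3 [4->3 ok]
  4: obs=y cand={1,2,4} pick 1 [3->1 ok]
  5: obs=x cand={0,3} pick 0 [1->0 ok]
  6: obs=x cand={0,3} pick 3 [0->3 ok]
  7: obs=y cand={1,2,4} pick 1 [3->1 ok]
  8: obs=x cand={0,3} pick 0 [1->0 ok]
  9: obs=x cand={0,3} pick 3 [0->3 ok]
  10: obs=y cand={1,2,4} pick 1 [3->1 ok]
  11: obs=y cand={1,2,4} pick 2 [1->2 ok]
  12: obs=y cand={1,2,4} pick 4 [2->4 ok]

0,1,4,3,1,0,3,1,0,3,1,2,4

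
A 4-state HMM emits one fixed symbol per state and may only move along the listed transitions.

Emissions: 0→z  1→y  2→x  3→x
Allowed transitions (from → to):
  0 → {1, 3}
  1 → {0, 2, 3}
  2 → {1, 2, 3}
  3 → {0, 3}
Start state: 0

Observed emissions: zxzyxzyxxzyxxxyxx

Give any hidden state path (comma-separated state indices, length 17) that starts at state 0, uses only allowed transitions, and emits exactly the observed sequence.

0,3,0,1,3,0,1,3,3,0,1,2,2,2,1,2,2

  [0] z  {0}  => 0  start
  [1] x  {2,3}  => 3  0->3 ok
  [2] z  {0}  => 0  3->0 ok
  [3] y  {1}  => 1  0->1 ok
  [4] x  {2,3}  => 3  1->3 ok
  [5] z  {0}  => 0  3->0 ok
  [6] y  {1}  => 1  0->1 ok
  [7] x  {2,3}  => 3  1->3 ok
  [8] x  {2,3}  => 3  3->3 ok
  [9] z  {0}  => 0  3->0 ok
  [10] y  {1}  => 1  0->1 ok
  [11] x  {2,3}  => 2  1->2 ok
  [12] x  {2,3}  => 2  2->2 ok
  [13] x  {2,3}  => 2  2->2 ok
  [14] y  {1}  => 1  2->1 ok
  [15] x  {2,3}  => 2  1->2 ok
  [16] x  {2,3}  => 2  2->2 ok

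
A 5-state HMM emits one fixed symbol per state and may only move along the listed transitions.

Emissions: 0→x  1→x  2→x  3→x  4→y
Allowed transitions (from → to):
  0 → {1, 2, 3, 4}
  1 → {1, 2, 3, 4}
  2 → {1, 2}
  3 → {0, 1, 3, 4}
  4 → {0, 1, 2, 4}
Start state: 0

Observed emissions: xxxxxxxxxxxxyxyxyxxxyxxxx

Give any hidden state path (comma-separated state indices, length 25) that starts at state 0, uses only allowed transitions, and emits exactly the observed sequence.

0,3,3,1,2,2,2,1,2,1,3,3,4,1,4,1,4,2,2,1,4,0,2,2,1

  [0] x  {0,1,2,3}  => 0  start
  [1] x  {0,1,2,3}  => 3  0->3 ok
  [2] x  {0,1,2,3}  => 3  3->3 ok
  [3] x  {0,1,2,3}  => 1  3->1 ok
  [4] x  {0,1,2,3}  => 2  1->2 ok
  [5] x  {0,1,2,3}  => 2  2->2 ok
  [6] x  {0,1,2,3}  => 2  2->2 ok
  [7] x  {0,1,2,3}  => 1  2->1 ok
  [8] x  {0,1,2,3}  => 2  1->2 ok
  [9] x  {0,1,2,3}  => 1  2->1 ok
  [10] x  {0,1,2,3}  => 3  1->3 ok
  [11] x  {0,1,2,3}  => 3  3->3 ok
  [12] y  {4}  => 4  3->4 ok
  [13] x  {0,1,2,3}  => 1  4->1 ok
  [14] y  {4}  => 4  1->4 ok
  [15] x  {0,1,2,3}  => 1  4->1 ok
  [16] y  {4}  => 4  1->4 ok
  [17] x  {0,1,2,3}  => 2  4->2 ok
  [18] x  {0,1,2,3}  => 2  2->2 ok
  [19] x  {0,1,2,3}  => 1  2->1 ok
  [20] y  {4}  => 4  1->4 ok
  [21] x  {0,1,2,3}  => 0  4->0 ok
  [22] x  {0,1,2,3}  => 2  0->2 ok
  [23] x  {0,1,2,3}  => 2  2->2 ok
  [24] x  {0,1,2,3}  => 1  2->1 ok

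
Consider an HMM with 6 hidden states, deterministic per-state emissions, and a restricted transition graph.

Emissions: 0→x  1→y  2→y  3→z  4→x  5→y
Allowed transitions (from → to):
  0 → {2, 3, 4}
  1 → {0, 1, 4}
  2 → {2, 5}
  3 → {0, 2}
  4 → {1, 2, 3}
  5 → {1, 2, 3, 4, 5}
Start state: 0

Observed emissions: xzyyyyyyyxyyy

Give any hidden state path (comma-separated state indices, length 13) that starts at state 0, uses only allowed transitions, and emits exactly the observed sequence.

  [0] x  {0,4}  => 0  start
  [1] z  {3}  => 3  0->3 ok
  [2] y  {1,2,5}  => 2  3->2 ok
  [3] y  {1,2,5}  => 2  2->2 ok
  [4] y  {1,2,5}  => 2  2->2 ok
  [5] y  {1,2,5}  => 2  2->2 ok
  [6] y  {1,2,5}  => 2  2->2 ok
  [7] y  {1,2,5}  => 2  2->2 ok
  [8] y  {1,2,5}  => 5  2->5 ok
  [9] x  {0,4}  => 4  5->4 ok
  [10] y  {1,2,5}  => 1  4->1 ok
  [11] y  {1,2,5}  => 1  1->1 ok
  [12] y  {1,2,5}  => 1  1->1 ok

0,3,2,2,2,2,2,2,5,4,1,1,1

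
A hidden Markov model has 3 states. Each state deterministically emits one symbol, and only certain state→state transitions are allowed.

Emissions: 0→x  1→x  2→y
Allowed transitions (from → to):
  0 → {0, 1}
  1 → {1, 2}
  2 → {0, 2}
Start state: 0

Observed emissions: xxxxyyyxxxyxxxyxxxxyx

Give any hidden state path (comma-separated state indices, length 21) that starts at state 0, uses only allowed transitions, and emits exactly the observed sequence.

0,0,1,1,2,2,2,0,1,1,2,0,0,1,2,0,0,0,1,2,0

  pos 0: x in {0,1}, choose 0; start
  pos 1: x in {0,1}, choose 0; 0->0 ok
  pos 2: x in {0,1}, choose 1; 0->1 ok
  pos 3: x in {0,1}, choose 1; 1->1 ok
  pos 4: y in {2}, choose 2; 1->2 ok
  pos 5: y in {2}, choose 2; 2->2 ok
  pos 6: y in {2}, choose 2; 2->2 ok
  pos 7: x in {0,1}, choose 0; 2->0 ok
  pos 8: x in {0,1}, choose 1; 0->1 ok
  pos 9: x in {0,1}, choose 1; 1->1 ok
  pos 10: y in {2}, choose 2; 1->2 ok
  pos 11: x in {0,1}, choose 0; 2->0 ok
  pos 12: x in {0,1}, choose 0; 0->0 ok
  pos 13: x in {0,1}, choose 1; 0->1 ok
  pos 14: y in {2}, choose 2; 1->2 ok
  pos 15: x in {0,1}, choose 0; 2->0 ok
  pos 16: x in {0,1}, choose 0; 0->0 ok
  pos 17: x in {0,1}, choose 0; 0->0 ok
  pos 18: x in {0,1}, choose 1; 0->1 ok
  pos 19: y in {2}, choose 2; 1->2 ok
  pos 20: x in {0,1}, choose 0; 2->0 ok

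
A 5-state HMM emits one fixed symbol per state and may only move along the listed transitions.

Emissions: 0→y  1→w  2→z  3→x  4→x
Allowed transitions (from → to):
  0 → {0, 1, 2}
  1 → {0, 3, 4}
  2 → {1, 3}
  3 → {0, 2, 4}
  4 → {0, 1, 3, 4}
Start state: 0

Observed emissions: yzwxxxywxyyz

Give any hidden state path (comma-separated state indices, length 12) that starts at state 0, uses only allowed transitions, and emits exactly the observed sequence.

  pos 0: y in {0}, choose 0; start
  pos 1: z in {2}, choose 2; 0->2 ok
  pos 2: w in {1}, choose 1; 2->1 ok
  pos 3: x in {3,4}, choose 4; 1->4 ok
  pos 4: x in {3,4}, choose 4; 4->4 ok
  pos 5: x in {3,4}, choose 3; 4->3 ok
  pos 6: y in {0}, choose 0; 3->0 ok
  pos 7: w in {1}, choose 1; 0->1 ok
  pos 8: x in {3,4}, choose 4; 1->4 ok
  pos 9: y in {0}, choose 0; 4->0 ok
  pos 10: y in {0}, choose 0; 0->0 ok
  pos 11: z in {2}, choose 2; 0->2 ok

0,2,1,4,4,3,0,1,4,0,0,2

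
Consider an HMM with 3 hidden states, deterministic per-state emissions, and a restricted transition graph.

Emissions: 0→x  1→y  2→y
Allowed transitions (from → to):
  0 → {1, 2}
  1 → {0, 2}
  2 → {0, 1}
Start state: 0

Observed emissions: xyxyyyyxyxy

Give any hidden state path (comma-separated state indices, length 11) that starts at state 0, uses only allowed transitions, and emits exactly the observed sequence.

  t0 'x' -> {0}, take 0 (start)
  t1 'y' -> {1,2}, take 1 (0->1 ok)
  t2 'x' -> {0}, take 0 (1->0 ok)
  t3 'y' -> {1,2}, take 1 (0->1 ok)
  t4 'y' -> {1,2}, take 2 (1->2 ok)
  t5 'y' -> {1,2}, take 1 (2->1 ok)
  t6 'y' -> {1,2}, take 2 (1->2 ok)
  t7 'x' -> {0}, take 0 (2->0 ok)
  t8 'y' -> {1,2}, take 1 (0->1 ok)
  t9 'x' -> {0}, take 0 (1->0 ok)
  t10 'y' -> {1,2}, take 1 (0->1 ok)

0,1,0,1,2,1,2,0,1,0,1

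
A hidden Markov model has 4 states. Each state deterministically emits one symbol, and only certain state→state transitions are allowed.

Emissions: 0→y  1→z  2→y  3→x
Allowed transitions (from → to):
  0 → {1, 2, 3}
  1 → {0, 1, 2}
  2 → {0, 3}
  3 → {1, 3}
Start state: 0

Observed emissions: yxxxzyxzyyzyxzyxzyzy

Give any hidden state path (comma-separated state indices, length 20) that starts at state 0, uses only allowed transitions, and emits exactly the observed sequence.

  0: obs=y cand={0,2} pick 0 [start]
  1: obs=x cand={3} pick 3 [0->3 ok]
  2: obs=x cand={3} pick 3 [3->3 ok]
  3: obs=x cand={3} pick 3 [3->3 ok]
  4: obs=z cand={1} pick 1 [3->1 ok]
  5: obs=y cand={0,2} pick 0 [1->0 ok]
  6: obs=x cand={3} pick 3 [0->3 ok]
  7: obs=z cand={1} pick 1 [3->1 ok]
  8: obs=y cand={0,2} pick 2 [1->2 ok]
  9: obs=y cand={0,2} pick 0 [2->0 ok]
  10: obs=z cand={1} pick 1 [0->1 ok]
  11: obs=y cand={0,2} pick 0 [1->0 ok]
  12: obs=x cand={3} pick 3 [0->3 ok]
  13: obs=z cand={1} pick 1 [3->1 ok]
  14: obs=y cand={0,2} pick 2 [1->2 ok]
  15: obs=x cand={3} pick 3 [2->3 ok]
  16: obs=z cand={1} pick 1 [3->1 ok]
  17: obs=y cand={0,2} pick 0 [1->0 ok]
  18: obs=z cand={1} pick 1 [0->1 ok]
  19: obs=y cand={0,2} pick 2 [1->2 ok]

0,3,3,3,1,0,3,1,2,0,1,0,3,1,2,3,1,0,1,2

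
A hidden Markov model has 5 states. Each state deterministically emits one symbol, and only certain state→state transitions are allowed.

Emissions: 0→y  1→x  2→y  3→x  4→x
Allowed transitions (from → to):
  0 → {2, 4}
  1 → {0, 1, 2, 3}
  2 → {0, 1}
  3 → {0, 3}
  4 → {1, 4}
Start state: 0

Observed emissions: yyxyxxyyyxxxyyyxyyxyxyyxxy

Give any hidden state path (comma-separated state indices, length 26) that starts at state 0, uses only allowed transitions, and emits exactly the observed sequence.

  [0] y  {0,2}  => 0  start
  [1] y  {0,2}  => 2  0->2 ok
  [2] x  {1,3,4}  => 1  2->1 ok
  [3] y  {0,2}  => 2  1->2 ok
  [4] x  {1,3,4}  => 1  2->1 ok
  [5] x  {1,3,4}  => 3  1->3 ok
  [6] y  {0,2}  => 0  3->0 ok
  [7] y  {0,2}  => 2  0->2 ok
  [8] y  {0,2}  => 0  2->0 ok
  [9] x  {1,3,4}  => 4  0->4 ok
  [10] x  {1,3,4}  => 4  4->4 ok
  [11] x  {1,3,4}  => 1  4->1 ok
  [12] y  {0,2}  => 2  1->2 ok
  [13] y  {0,2}  => 0  2->0 ok
  [14] y  {0,2}  => 2  0->2 ok
  [15] x  {1,3,4}  => 1  2->1 ok
  [16] y  {0,2}  => 0  1->0 ok
  [17] y  {0,2}  => 2  0->2 ok
  [18] x  {1,3,4}  => 1  2->1 ok
  [19] y  {0,2}  => 2  1->2 ok
  [20] x  {1,3,4}  => 1  2->1 ok
  [21] y  {0,2}  => 0  1->0 ok
  [22] y  {0,2}  => 2  0->2 ok
  [23] x  {1,3,4}  => 1  2->1 ok
  [24] x  {1,3,4}  => 3  1->3 ok
  [25] y  {0,2}  => 0  3->0 ok

0,2,1,2,1,3,0,2,0,4,4,1,2,0,2,1,0,2,1,2,1,0,2,1,3,0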